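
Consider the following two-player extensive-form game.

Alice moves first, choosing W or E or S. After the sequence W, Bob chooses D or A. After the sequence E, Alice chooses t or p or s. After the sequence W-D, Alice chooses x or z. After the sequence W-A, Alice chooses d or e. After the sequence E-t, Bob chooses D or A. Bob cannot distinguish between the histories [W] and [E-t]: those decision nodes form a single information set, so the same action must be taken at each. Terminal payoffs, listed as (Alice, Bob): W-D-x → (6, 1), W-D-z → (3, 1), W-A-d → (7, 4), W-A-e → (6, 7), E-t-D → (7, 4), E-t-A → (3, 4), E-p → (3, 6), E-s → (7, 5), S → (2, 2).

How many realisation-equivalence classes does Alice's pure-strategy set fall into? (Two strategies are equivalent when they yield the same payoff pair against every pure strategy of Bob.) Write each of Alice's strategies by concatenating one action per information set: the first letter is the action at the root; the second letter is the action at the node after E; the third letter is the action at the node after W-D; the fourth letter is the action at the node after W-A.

Alice has 36 pure strategies: Wtxd, Wtxe, Wtzd, Wtze, Wpxd, Wpxe, Wpzd, Wpze, Wsxd, Wsxe, Wszd, Wsze, Etxd, Etxe, Etzd, Etze, Epxd, Epxe, Epzd, Epze, Esxd, Esxe, Eszd, Esze, Stxd, Stxe, Stzd, Stze, Spxd, Spxe, Spzd, Spze, Ssxd, Ssxe, Sszd, Ssze. Columns: D, A.
{Wtxd, Wpxd, Wsxd} → row (6,1) (7,4)
{Wtxe, Wpxe, Wsxe} → row (6,1) (6,7)
{Wtzd, Wpzd, Wszd} → row (3,1) (7,4)
{Wtze, Wpze, Wsze} → row (3,1) (6,7)
{Etxd, Etxe, Etzd, Etze} → row (7,4) (3,4)
{Epxd, Epxe, Epzd, Epze} → row (3,6) (3,6)
{Esxd, Esxe, Eszd, Esze} → row (7,5) (7,5)
{Stxd, Stxe, Stzd, Stze, Spxd, Spxe, Spzd, Spze, Ssxd, Ssxe, Sszd, Ssze} → row (2,2) (2,2)
That's 8 distinct rows out of 36 strategies.

8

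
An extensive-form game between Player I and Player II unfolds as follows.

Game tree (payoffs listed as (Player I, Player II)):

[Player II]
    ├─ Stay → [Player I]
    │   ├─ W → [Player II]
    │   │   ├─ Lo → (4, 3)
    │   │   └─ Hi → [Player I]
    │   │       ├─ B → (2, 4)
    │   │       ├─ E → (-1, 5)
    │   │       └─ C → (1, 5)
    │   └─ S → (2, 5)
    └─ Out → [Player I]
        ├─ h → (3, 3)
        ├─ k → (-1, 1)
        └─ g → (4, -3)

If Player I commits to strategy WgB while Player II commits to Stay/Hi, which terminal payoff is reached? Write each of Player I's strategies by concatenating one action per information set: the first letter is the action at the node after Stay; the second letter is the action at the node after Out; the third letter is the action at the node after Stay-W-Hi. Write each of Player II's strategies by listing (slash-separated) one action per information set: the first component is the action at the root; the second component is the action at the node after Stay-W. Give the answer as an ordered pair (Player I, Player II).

(2, 4)

Trace the play path from the root:
  Player II plays Stay
  Player I plays W at [Stay]
  Player II plays Hi at [Stay-W]
  Player I plays B at [Stay-W-Hi]
→ terminal payoff (2, 4).
(Player I's choice at the node after Out is never reached on this path, so it doesn't affect the outcome.)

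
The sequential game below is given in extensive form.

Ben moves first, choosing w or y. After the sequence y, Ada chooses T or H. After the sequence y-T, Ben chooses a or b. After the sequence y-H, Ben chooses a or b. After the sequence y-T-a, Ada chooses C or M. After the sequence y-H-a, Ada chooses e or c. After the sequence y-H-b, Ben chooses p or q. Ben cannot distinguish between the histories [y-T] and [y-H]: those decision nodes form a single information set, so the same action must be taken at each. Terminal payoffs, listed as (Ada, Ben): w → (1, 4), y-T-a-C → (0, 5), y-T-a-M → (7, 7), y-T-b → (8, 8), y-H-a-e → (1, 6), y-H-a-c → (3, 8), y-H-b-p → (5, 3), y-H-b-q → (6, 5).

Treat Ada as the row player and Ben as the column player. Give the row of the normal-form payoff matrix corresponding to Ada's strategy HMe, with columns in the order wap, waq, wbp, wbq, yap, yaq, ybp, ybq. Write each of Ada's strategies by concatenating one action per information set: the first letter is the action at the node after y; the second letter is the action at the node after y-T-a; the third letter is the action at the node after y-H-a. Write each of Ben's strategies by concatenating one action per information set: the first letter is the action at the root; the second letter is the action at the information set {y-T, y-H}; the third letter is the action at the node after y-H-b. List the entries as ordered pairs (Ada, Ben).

vs wap: Ben plays w → (1, 4)
vs waq: Ben plays w → (1, 4)
vs wbp: Ben plays w → (1, 4)
vs wbq: Ben plays w → (1, 4)
vs yap: Ben plays y → Ada plays H at [y] → Ben plays a at [y-H] → Ada plays e at [y-H-a] → (1, 6)
vs yaq: Ben plays y → Ada plays H at [y] → Ben plays a at [y-H] → Ada plays e at [y-H-a] → (1, 6)
vs ybp: Ben plays y → Ada plays H at [y] → Ben plays b at [y-H] → Ben plays p at [y-H-b] → (5, 3)
vs ybq: Ben plays y → Ada plays H at [y] → Ben plays b at [y-H] → Ben plays q at [y-H-b] → (6, 5)

(1,4) (1,4) (1,4) (1,4) (1,6) (1,6) (5,3) (6,5)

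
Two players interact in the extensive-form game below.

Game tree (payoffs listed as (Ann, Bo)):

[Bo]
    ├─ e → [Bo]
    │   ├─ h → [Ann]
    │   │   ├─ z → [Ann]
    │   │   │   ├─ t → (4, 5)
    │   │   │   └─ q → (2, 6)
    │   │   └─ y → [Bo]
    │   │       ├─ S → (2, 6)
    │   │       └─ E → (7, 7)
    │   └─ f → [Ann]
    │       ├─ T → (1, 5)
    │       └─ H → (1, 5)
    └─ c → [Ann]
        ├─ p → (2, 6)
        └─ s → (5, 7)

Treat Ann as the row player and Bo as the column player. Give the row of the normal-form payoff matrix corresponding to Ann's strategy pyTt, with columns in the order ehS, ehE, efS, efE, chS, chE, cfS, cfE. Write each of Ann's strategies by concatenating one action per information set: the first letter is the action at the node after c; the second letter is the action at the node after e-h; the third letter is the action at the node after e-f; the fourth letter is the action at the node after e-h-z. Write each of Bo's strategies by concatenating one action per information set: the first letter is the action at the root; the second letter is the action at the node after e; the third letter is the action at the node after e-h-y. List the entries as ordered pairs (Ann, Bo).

vs ehS: Bo plays e → Bo plays h at [e] → Ann plays y at [e-h] → Bo plays S at [e-h-y] → (2, 6)
vs ehE: Bo plays e → Bo plays h at [e] → Ann plays y at [e-h] → Bo plays E at [e-h-y] → (7, 7)
vs efS: Bo plays e → Bo plays f at [e] → Ann plays T at [e-f] → (1, 5)
vs efE: Bo plays e → Bo plays f at [e] → Ann plays T at [e-f] → (1, 5)
vs chS: Bo plays c → Ann plays p at [c] → (2, 6)
vs chE: Bo plays c → Ann plays p at [c] → (2, 6)
vs cfS: Bo plays c → Ann plays p at [c] → (2, 6)
vs cfE: Bo plays c → Ann plays p at [c] → (2, 6)

(2,6) (7,7) (1,5) (1,5) (2,6) (2,6) (2,6) (2,6)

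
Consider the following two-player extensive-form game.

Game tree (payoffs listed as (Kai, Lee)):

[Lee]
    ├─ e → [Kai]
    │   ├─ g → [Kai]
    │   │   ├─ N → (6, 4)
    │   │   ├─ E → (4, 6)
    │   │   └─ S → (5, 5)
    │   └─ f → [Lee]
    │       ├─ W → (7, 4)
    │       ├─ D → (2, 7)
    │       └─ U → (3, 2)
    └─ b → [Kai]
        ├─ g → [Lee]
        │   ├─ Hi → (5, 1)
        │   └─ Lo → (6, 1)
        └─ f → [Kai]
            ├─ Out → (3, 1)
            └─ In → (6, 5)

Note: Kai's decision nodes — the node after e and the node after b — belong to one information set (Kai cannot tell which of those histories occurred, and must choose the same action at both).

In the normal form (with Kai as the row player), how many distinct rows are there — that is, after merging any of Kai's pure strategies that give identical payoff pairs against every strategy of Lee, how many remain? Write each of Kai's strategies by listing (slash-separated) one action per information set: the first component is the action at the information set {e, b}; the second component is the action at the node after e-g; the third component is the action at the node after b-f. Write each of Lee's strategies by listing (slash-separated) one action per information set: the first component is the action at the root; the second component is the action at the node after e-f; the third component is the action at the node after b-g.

Kai has 12 pure strategies: g/N/Out, g/N/In, g/E/Out, g/E/In, g/S/Out, g/S/In, f/N/Out, f/N/In, f/E/Out, f/E/In, f/S/Out, f/S/In. Columns: e/W/Hi, e/W/Lo, e/D/Hi, e/D/Lo, e/U/Hi, e/U/Lo, b/W/Hi, b/W/Lo, b/D/Hi, b/D/Lo, b/U/Hi, b/U/Lo.
{g/N/Out, g/N/In} → row (6,4) (6,4) (6,4) (6,4) (6,4) (6,4) (5,1) (6,1) (5,1) (6,1) (5,1) (6,1)
{g/E/Out, g/E/In} → row (4,6) (4,6) (4,6) (4,6) (4,6) (4,6) (5,1) (6,1) (5,1) (6,1) (5,1) (6,1)
{g/S/Out, g/S/In} → row (5,5) (5,5) (5,5) (5,5) (5,5) (5,5) (5,1) (6,1) (5,1) (6,1) (5,1) (6,1)
{f/N/Out, f/E/Out, f/S/Out} → row (7,4) (7,4) (2,7) (2,7) (3,2) (3,2) (3,1) (3,1) (3,1) (3,1) (3,1) (3,1)
{f/N/In, f/E/In, f/S/In} → row (7,4) (7,4) (2,7) (2,7) (3,2) (3,2) (6,5) (6,5) (6,5) (6,5) (6,5) (6,5)
That's 5 distinct rows out of 12 strategies.

5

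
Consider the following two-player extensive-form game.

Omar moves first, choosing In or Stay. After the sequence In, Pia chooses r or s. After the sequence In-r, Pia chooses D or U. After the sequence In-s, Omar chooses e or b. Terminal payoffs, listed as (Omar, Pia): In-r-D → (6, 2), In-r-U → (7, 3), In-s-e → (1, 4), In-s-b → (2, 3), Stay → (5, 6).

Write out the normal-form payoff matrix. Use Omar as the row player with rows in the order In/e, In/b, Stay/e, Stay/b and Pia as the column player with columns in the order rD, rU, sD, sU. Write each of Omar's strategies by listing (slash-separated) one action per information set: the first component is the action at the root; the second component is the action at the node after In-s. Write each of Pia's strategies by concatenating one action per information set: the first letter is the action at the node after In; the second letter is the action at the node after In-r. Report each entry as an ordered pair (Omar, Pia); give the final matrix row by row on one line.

Row In/e: rD→(6,2), rU→(7,3), sD→(1,4), sU→(1,4)
Row In/b: rD→(6,2), rU→(7,3), sD→(2,3), sU→(2,3)
Row Stay/e: rD→(5,6), rU→(5,6), sD→(5,6), sU→(5,6)
Row Stay/b: rD→(5,6), rU→(5,6), sD→(5,6), sU→(5,6)

In/e: (6,2) (7,3) (1,4) (1,4) | In/b: (6,2) (7,3) (2,3) (2,3) | Stay/e: (5,6) (5,6) (5,6) (5,6) | Stay/b: (5,6) (5,6) (5,6) (5,6)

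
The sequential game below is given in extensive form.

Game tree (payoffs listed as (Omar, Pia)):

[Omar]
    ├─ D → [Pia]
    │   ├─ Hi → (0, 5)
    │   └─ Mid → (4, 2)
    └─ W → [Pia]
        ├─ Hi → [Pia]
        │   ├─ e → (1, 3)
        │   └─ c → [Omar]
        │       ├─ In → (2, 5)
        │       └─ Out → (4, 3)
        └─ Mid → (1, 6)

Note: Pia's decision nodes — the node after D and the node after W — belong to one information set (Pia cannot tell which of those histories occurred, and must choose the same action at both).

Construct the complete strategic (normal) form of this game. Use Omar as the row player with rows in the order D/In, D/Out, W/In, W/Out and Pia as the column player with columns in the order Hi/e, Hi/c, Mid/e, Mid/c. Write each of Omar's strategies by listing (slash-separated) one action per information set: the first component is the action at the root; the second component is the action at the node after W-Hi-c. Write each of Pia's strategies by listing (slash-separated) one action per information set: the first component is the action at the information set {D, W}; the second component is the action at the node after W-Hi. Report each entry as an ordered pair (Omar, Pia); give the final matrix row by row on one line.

D/In: (0,5) (0,5) (4,2) (4,2) | D/Out: (0,5) (0,5) (4,2) (4,2) | W/In: (1,3) (2,5) (1,6) (1,6) | W/Out: (1,3) (4,3) (1,6) (1,6)

          Hi/e     Hi/c    Mid/e    Mid/c
 D/In    (0,5)    (0,5)    (4,2)    (4,2)
D/Out    (0,5)    (0,5)    (4,2)    (4,2)
 W/In    (1,3)    (2,5)    (1,6)    (1,6)
W/Out    (1,3)    (4,3)    (1,6)    (1,6)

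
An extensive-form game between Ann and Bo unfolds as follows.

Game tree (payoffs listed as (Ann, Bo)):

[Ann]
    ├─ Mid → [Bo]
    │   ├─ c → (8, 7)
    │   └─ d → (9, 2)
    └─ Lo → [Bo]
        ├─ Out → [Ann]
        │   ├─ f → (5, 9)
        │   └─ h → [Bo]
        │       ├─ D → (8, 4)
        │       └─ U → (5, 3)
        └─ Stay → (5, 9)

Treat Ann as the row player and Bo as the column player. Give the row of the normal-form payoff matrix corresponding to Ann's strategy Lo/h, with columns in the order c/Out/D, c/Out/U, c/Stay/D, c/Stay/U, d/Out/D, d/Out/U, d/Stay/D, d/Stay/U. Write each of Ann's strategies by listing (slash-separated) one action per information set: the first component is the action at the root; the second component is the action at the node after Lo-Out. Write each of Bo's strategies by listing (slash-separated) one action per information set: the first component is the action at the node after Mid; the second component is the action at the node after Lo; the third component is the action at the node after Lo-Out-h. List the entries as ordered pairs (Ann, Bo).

(8,4) (5,3) (5,9) (5,9) (8,4) (5,3) (5,9) (5,9)

vs c/Out/D: Ann plays Lo → Bo plays Out at [Lo] → Ann plays h at [Lo-Out] → Bo plays D at [Lo-Out-h] → (8, 4)
vs c/Out/U: Ann plays Lo → Bo plays Out at [Lo] → Ann plays h at [Lo-Out] → Bo plays U at [Lo-Out-h] → (5, 3)
vs c/Stay/D: Ann plays Lo → Bo plays Stay at [Lo] → (5, 9)
vs c/Stay/U: Ann plays Lo → Bo plays Stay at [Lo] → (5, 9)
vs d/Out/D: Ann plays Lo → Bo plays Out at [Lo] → Ann plays h at [Lo-Out] → Bo plays D at [Lo-Out-h] → (8, 4)
vs d/Out/U: Ann plays Lo → Bo plays Out at [Lo] → Ann plays h at [Lo-Out] → Bo plays U at [Lo-Out-h] → (5, 3)
vs d/Stay/D: Ann plays Lo → Bo plays Stay at [Lo] → (5, 9)
vs d/Stay/U: Ann plays Lo → Bo plays Stay at [Lo] → (5, 9)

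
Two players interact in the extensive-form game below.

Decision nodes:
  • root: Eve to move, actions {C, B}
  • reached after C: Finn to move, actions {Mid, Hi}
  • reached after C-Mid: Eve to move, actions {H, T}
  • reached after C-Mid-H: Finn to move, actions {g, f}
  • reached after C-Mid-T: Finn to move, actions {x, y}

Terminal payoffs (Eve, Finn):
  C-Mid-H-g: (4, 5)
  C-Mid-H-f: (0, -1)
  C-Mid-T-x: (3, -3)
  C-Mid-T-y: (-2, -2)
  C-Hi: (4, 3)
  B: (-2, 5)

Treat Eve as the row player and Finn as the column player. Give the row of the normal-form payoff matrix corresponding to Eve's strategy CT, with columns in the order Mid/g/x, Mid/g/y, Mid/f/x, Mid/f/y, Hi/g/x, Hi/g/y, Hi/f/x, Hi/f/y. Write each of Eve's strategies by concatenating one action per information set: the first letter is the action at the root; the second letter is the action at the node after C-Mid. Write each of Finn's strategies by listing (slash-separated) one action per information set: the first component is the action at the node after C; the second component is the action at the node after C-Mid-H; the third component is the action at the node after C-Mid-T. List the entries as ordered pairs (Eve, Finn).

vs Mid/g/x: Eve plays C → Finn plays Mid at [C] → Eve plays T at [C-Mid] → Finn plays x at [C-Mid-T] → (3, -3)
vs Mid/g/y: Eve plays C → Finn plays Mid at [C] → Eve plays T at [C-Mid] → Finn plays y at [C-Mid-T] → (-2, -2)
vs Mid/f/x: Eve plays C → Finn plays Mid at [C] → Eve plays T at [C-Mid] → Finn plays x at [C-Mid-T] → (3, -3)
vs Mid/f/y: Eve plays C → Finn plays Mid at [C] → Eve plays T at [C-Mid] → Finn plays y at [C-Mid-T] → (-2, -2)
vs Hi/g/x: Eve plays C → Finn plays Hi at [C] → (4, 3)
vs Hi/g/y: Eve plays C → Finn plays Hi at [C] → (4, 3)
vs Hi/f/x: Eve plays C → Finn plays Hi at [C] → (4, 3)
vs Hi/f/y: Eve plays C → Finn plays Hi at [C] → (4, 3)

(3,-3) (-2,-2) (3,-3) (-2,-2) (4,3) (4,3) (4,3) (4,3)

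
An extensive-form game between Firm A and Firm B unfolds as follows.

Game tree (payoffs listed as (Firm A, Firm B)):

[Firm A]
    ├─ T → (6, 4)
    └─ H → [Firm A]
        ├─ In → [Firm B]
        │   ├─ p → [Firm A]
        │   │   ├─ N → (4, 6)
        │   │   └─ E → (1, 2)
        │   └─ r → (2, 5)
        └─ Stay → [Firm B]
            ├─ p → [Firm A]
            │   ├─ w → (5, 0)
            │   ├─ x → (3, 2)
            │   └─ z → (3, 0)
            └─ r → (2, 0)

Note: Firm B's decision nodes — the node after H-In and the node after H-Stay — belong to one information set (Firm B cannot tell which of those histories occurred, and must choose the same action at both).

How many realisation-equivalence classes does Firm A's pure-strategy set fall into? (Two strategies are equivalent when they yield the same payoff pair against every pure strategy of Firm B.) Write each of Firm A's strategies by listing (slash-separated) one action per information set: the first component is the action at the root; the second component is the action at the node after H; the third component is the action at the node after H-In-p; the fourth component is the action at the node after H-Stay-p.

6

Firm A has 24 pure strategies: T/In/N/w, T/In/N/x, T/In/N/z, T/In/E/w, T/In/E/x, T/In/E/z, T/Stay/N/w, T/Stay/N/x, T/Stay/N/z, T/Stay/E/w, T/Stay/E/x, T/Stay/E/z, H/In/N/w, H/In/N/x, H/In/N/z, H/In/E/w, H/In/E/x, H/In/E/z, H/Stay/N/w, H/Stay/N/x, H/Stay/N/z, H/Stay/E/w, H/Stay/E/x, H/Stay/E/z. Columns: p, r.
{T/In/N/w, T/In/N/x, T/In/N/z, T/In/E/w, T/In/E/x, T/In/E/z, T/Stay/N/w, T/Stay/N/x, T/Stay/N/z, T/Stay/E/w, T/Stay/E/x, T/Stay/E/z} → row (6,4) (6,4)
{H/In/N/w, H/In/N/x, H/In/N/z} → row (4,6) (2,5)
{H/In/E/w, H/In/E/x, H/In/E/z} → row (1,2) (2,5)
{H/Stay/N/w, H/Stay/E/w} → row (5,0) (2,0)
{H/Stay/N/x, H/Stay/E/x} → row (3,2) (2,0)
{H/Stay/N/z, H/Stay/E/z} → row (3,0) (2,0)
That's 6 distinct rows out of 24 strategies.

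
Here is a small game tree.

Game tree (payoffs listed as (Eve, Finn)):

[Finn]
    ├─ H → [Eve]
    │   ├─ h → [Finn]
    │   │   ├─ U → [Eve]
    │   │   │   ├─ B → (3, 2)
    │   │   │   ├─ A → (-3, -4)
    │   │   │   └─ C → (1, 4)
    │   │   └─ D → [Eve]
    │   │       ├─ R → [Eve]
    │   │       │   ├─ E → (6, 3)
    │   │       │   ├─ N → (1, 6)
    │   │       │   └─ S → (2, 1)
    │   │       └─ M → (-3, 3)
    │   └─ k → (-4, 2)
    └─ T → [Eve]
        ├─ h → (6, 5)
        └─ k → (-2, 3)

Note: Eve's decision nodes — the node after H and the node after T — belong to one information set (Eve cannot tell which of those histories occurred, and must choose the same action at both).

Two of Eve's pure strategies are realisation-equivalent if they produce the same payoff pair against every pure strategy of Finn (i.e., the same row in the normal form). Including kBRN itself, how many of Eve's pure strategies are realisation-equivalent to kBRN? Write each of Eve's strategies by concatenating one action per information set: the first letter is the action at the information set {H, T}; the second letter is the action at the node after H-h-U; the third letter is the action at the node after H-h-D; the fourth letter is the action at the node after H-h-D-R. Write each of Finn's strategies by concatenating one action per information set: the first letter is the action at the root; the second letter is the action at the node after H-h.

18

Row for kBRN (columns HU, HD, TU, TD): (-4,2) (-4,2) (-2,3) (-2,3).
Under kBRN, Eve's choice at the node after H-h-U and at the node after H-h-D and at the node after H-h-D-R can never be reached regardless of what Finn does, so varying those choices leaves every outcome unchanged.
Holding the reachable choices fixed and varying the unreachable ones freely already gives 3 × 2 × 3 = 18 equivalent strategies.
No other strategy reproduces this row, so those 18 are the full class: kBRE, kBRN, kBRS, kBME, kBMN, kBMS, kARE, kARN, kARS, kAME, kAMN, kAMS, kCRE, kCRN, kCRS, kCME, kCMN, kCMS.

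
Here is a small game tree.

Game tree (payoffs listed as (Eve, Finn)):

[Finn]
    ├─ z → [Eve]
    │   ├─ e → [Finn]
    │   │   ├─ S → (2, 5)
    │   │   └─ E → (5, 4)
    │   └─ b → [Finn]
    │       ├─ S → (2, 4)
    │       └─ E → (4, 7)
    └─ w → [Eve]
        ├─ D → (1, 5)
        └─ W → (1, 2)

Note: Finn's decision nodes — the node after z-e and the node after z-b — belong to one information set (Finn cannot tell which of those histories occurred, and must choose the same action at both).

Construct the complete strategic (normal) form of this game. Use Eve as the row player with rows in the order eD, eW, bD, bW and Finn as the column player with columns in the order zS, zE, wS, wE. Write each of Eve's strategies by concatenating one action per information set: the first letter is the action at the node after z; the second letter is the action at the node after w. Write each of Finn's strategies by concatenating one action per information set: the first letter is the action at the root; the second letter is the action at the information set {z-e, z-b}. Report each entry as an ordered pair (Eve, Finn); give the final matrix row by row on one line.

           zS       zE       wS       wE
  eD    (2,5)    (5,4)    (1,5)    (1,5)
  eW    (2,5)    (5,4)    (1,2)    (1,2)
  bD    (2,4)    (4,7)    (1,5)    (1,5)
  bW    (2,4)    (4,7)    (1,2)    (1,2)

eD: (2,5) (5,4) (1,5) (1,5) | eW: (2,5) (5,4) (1,2) (1,2) | bD: (2,4) (4,7) (1,5) (1,5) | bW: (2,4) (4,7) (1,2) (1,2)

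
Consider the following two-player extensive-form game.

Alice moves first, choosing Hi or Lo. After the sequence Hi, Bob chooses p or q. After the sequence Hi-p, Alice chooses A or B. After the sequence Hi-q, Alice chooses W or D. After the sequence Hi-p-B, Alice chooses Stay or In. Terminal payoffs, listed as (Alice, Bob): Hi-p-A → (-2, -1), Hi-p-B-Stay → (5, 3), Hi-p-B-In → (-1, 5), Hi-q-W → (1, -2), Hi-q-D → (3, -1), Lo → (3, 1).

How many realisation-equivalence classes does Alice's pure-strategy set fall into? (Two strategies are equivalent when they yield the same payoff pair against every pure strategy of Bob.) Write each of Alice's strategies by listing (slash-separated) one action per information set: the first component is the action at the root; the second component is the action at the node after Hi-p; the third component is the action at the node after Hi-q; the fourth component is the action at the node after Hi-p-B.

7

Alice has 16 pure strategies: Hi/A/W/Stay, Hi/A/W/In, Hi/A/D/Stay, Hi/A/D/In, Hi/B/W/Stay, Hi/B/W/In, Hi/B/D/Stay, Hi/B/D/In, Lo/A/W/Stay, Lo/A/W/In, Lo/A/D/Stay, Lo/A/D/In, Lo/B/W/Stay, Lo/B/W/In, Lo/B/D/Stay, Lo/B/D/In. Columns: p, q.
{Hi/A/W/Stay, Hi/A/W/In} → row (-2,-1) (1,-2)
{Hi/A/D/Stay, Hi/A/D/In} → row (-2,-1) (3,-1)
{Hi/B/W/Stay} → row (5,3) (1,-2)
{Hi/B/W/In} → row (-1,5) (1,-2)
{Hi/B/D/Stay} → row (5,3) (3,-1)
{Hi/B/D/In} → row (-1,5) (3,-1)
{Lo/A/W/Stay, Lo/A/W/In, Lo/A/D/Stay, Lo/A/D/In, Lo/B/W/Stay, Lo/B/W/In, Lo/B/D/Stay, Lo/B/D/In} → row (3,1) (3,1)
That's 7 distinct rows out of 16 strategies.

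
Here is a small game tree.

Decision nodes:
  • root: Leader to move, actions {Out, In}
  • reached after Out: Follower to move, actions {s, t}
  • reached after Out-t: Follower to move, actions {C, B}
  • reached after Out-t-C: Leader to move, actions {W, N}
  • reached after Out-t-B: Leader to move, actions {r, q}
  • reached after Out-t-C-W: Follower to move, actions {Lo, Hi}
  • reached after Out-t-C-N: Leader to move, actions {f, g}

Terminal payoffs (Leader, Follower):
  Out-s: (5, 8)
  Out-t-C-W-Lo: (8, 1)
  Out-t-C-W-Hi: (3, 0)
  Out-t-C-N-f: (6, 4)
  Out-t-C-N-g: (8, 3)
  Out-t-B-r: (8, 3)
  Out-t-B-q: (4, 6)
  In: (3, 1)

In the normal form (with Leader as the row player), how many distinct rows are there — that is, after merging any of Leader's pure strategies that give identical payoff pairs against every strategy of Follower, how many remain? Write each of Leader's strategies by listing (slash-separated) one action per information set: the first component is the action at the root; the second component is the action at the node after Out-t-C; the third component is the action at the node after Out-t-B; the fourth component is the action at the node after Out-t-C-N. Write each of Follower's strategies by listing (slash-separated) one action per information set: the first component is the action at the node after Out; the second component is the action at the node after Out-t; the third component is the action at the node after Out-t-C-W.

Leader has 16 pure strategies: Out/W/r/f, Out/W/r/g, Out/W/q/f, Out/W/q/g, Out/N/r/f, Out/N/r/g, Out/N/q/f, Out/N/q/g, In/W/r/f, In/W/r/g, In/W/q/f, In/W/q/g, In/N/r/f, In/N/r/g, In/N/q/f, In/N/q/g. Columns: s/C/Lo, s/C/Hi, s/B/Lo, s/B/Hi, t/C/Lo, t/C/Hi, t/B/Lo, t/B/Hi.
{Out/W/r/f, Out/W/r/g} → row (5,8) (5,8) (5,8) (5,8) (8,1) (3,0) (8,3) (8,3)
{Out/W/q/f, Out/W/q/g} → row (5,8) (5,8) (5,8) (5,8) (8,1) (3,0) (4,6) (4,6)
{Out/N/r/f} → row (5,8) (5,8) (5,8) (5,8) (6,4) (6,4) (8,3) (8,3)
{Out/N/r/g} → row (5,8) (5,8) (5,8) (5,8) (8,3) (8,3) (8,3) (8,3)
{Out/N/q/f} → row (5,8) (5,8) (5,8) (5,8) (6,4) (6,4) (4,6) (4,6)
{Out/N/q/g} → row (5,8) (5,8) (5,8) (5,8) (8,3) (8,3) (4,6) (4,6)
{In/W/r/f, In/W/r/g, In/W/q/f, In/W/q/g, In/N/r/f, In/N/r/g, In/N/q/f, In/N/q/g} → row (3,1) (3,1) (3,1) (3,1) (3,1) (3,1) (3,1) (3,1)
That's 7 distinct rows out of 16 strategies.

7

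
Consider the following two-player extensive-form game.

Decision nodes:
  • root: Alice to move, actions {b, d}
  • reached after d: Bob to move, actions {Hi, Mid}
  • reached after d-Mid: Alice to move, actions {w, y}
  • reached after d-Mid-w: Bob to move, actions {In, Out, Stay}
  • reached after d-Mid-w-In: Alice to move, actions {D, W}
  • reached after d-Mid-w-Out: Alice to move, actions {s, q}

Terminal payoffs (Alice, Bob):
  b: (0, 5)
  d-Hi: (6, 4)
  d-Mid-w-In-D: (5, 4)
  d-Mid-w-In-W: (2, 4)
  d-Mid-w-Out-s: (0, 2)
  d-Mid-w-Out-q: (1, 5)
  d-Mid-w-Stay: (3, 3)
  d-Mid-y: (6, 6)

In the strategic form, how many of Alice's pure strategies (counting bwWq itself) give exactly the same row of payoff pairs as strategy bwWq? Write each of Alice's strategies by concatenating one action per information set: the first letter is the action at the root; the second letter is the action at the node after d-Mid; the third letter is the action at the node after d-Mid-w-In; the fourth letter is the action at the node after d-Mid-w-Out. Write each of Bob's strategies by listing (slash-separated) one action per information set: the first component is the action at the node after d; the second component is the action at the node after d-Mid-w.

Row for bwWq (columns Hi/In, Hi/Out, Hi/Stay, Mid/In, Mid/Out, Mid/Stay): (0,5) (0,5) (0,5) (0,5) (0,5) (0,5).
Under bwWq, Alice's choice at the node after d-Mid and at the node after d-Mid-w-In and at the node after d-Mid-w-Out can never be reached regardless of what Bob does, so varying those choices leaves every outcome unchanged.
Holding the reachable choices fixed and varying the unreachable ones freely already gives 2 × 2 × 2 = 8 equivalent strategies.
No other strategy reproduces this row, so those 8 are the full class: bwDs, bwDq, bwWs, bwWq, byDs, byDq, byWs, byWq.

8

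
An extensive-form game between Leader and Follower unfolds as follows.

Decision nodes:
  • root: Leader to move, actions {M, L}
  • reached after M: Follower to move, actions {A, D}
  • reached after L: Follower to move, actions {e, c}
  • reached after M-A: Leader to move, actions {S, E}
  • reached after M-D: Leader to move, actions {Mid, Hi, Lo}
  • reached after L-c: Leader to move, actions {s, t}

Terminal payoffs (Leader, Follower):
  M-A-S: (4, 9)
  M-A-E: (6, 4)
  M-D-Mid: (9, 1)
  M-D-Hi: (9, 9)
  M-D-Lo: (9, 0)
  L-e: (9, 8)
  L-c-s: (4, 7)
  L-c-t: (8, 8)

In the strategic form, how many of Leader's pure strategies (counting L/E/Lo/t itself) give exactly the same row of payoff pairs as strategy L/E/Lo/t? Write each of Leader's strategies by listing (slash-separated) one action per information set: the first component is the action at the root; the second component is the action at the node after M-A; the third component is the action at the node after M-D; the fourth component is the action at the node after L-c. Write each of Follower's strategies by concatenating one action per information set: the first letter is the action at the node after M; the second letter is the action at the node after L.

6

Row for L/E/Lo/t (columns Ae, Ac, De, Dc): (9,8) (8,8) (9,8) (8,8).
Under L/E/Lo/t, Leader's choice at the node after M-A and at the node after M-D can never be reached regardless of what Follower does, so varying those choices leaves every outcome unchanged.
Holding the reachable choices fixed and varying the unreachable ones freely already gives 2 × 3 = 6 equivalent strategies.
No other strategy reproduces this row, so those 6 are the full class: L/S/Mid/t, L/S/Hi/t, L/S/Lo/t, L/E/Mid/t, L/E/Hi/t, L/E/Lo/t.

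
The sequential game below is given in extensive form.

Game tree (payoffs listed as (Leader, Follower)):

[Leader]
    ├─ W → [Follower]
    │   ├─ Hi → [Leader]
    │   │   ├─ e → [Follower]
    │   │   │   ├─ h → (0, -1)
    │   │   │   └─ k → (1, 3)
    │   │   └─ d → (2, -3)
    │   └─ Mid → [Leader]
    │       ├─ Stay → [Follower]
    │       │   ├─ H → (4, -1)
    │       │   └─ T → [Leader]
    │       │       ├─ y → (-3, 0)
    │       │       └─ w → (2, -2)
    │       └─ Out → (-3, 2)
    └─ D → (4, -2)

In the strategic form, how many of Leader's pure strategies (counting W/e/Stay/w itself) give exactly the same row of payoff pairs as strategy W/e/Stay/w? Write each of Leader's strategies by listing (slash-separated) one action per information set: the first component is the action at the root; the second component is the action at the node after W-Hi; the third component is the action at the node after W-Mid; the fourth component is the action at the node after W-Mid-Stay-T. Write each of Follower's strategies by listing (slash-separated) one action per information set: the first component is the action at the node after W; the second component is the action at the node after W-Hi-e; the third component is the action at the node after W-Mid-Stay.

1

Row for W/e/Stay/w (columns Hi/h/H, Hi/h/T, Hi/k/H, Hi/k/T, Mid/h/H, Mid/h/T, Mid/k/H, Mid/k/T): (0,-1) (0,-1) (1,3) (1,3) (4,-1) (2,-2) (4,-1) (2,-2).
Every one of Leader's information sets is on the play path for some reply by Follower when Leader follows W/e/Stay/w.
Changing the action at any of them therefore changes at least one column, so only W/e/Stay/w itself gives this row.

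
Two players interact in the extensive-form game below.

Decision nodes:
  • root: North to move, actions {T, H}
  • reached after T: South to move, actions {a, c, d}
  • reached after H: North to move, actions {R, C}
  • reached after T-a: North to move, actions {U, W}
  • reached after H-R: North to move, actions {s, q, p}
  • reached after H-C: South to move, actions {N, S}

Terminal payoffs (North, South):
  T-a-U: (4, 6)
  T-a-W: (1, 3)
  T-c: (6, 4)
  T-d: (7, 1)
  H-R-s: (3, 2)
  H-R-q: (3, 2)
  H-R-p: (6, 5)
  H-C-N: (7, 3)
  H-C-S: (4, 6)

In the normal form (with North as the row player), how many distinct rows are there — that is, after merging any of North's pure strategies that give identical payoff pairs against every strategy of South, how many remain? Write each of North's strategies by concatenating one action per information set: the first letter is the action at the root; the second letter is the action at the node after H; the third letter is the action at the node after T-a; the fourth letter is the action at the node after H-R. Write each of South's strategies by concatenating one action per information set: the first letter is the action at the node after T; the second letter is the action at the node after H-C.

North has 24 pure strategies: TRUs, TRUq, TRUp, TRWs, TRWq, TRWp, TCUs, TCUq, TCUp, TCWs, TCWq, TCWp, HRUs, HRUq, HRUp, HRWs, HRWq, HRWp, HCUs, HCUq, HCUp, HCWs, HCWq, HCWp. Columns: aN, aS, cN, cS, dN, dS.
{TRUs, TRUq, TRUp, TCUs, TCUq, TCUp} → row (4,6) (4,6) (6,4) (6,4) (7,1) (7,1)
{TRWs, TRWq, TRWp, TCWs, TCWq, TCWp} → row (1,3) (1,3) (6,4) (6,4) (7,1) (7,1)
{HRUs, HRUq, HRWs, HRWq} → row (3,2) (3,2) (3,2) (3,2) (3,2) (3,2)
{HRUp, HRWp} → row (6,5) (6,5) (6,5) (6,5) (6,5) (6,5)
{HCUs, HCUq, HCUp, HCWs, HCWq, HCWp} → row (7,3) (4,6) (7,3) (4,6) (7,3) (4,6)
That's 5 distinct rows out of 24 strategies.

5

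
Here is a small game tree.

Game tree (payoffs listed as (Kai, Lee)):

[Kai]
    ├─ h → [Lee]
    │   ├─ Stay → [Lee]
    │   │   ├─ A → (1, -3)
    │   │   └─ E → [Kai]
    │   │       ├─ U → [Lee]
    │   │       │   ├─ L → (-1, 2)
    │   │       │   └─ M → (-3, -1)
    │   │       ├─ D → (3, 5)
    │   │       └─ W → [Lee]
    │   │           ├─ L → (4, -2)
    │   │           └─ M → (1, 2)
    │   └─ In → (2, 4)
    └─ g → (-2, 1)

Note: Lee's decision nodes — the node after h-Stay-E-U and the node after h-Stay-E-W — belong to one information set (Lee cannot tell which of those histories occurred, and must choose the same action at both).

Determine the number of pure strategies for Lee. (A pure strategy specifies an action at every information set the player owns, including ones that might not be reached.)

8

Lee owns the node after h with actions {Stay, In} — two choices.
Lee owns the node after h-Stay with actions {A, E} — two choices.
Lee owns the information set {h-Stay-E-U, h-Stay-E-W} with actions {L, M} — two choices.
A pure strategy fixes one action at each information set independently, so the count is the product 2 × 2 × 2 = 8.
(For reference, Kai has 6 pure strategies, giving a 8×6 normal-form matrix.)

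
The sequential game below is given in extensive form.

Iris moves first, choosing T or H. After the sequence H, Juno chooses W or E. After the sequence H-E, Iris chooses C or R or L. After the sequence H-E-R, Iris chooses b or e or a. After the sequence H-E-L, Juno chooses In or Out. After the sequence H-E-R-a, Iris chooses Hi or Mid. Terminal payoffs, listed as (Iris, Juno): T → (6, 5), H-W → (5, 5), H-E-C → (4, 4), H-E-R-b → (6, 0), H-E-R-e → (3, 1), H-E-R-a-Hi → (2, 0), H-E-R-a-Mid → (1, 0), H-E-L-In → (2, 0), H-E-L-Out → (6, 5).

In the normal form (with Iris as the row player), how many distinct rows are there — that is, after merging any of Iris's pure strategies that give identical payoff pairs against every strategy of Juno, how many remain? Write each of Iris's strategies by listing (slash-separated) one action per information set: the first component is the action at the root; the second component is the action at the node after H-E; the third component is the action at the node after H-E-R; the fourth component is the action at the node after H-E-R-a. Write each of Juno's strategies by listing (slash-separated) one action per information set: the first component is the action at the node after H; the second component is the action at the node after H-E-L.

Iris has 36 pure strategies: T/C/b/Hi, T/C/b/Mid, T/C/e/Hi, T/C/e/Mid, T/C/a/Hi, T/C/a/Mid, T/R/b/Hi, T/R/b/Mid, T/R/e/Hi, T/R/e/Mid, T/R/a/Hi, T/R/a/Mid, T/L/b/Hi, T/L/b/Mid, T/L/e/Hi, T/L/e/Mid, T/L/a/Hi, T/L/a/Mid, H/C/b/Hi, H/C/b/Mid, H/C/e/Hi, H/C/e/Mid, H/C/a/Hi, H/C/a/Mid, H/R/b/Hi, H/R/b/Mid, H/R/e/Hi, H/R/e/Mid, H/R/a/Hi, H/R/a/Mid, H/L/b/Hi, H/L/b/Mid, H/L/e/Hi, H/L/e/Mid, H/L/a/Hi, H/L/a/Mid. Columns: W/In, W/Out, E/In, E/Out.
{T/C/b/Hi, T/C/b/Mid, T/C/e/Hi, T/C/e/Mid, T/C/a/Hi, T/C/a/Mid, T/R/b/Hi, T/R/b/Mid, T/R/e/Hi, T/R/e/Mid, T/R/a/Hi, T/R/a/Mid, T/L/b/Hi, T/L/b/Mid, T/L/e/Hi, T/L/e/Mid, T/L/a/Hi, T/L/a/Mid} → row (6,5) (6,5) (6,5) (6,5)
{H/C/b/Hi, H/C/b/Mid, H/C/e/Hi, H/C/e/Mid, H/C/a/Hi, H/C/a/Mid} → row (5,5) (5,5) (4,4) (4,4)
{H/R/b/Hi, H/R/b/Mid} → row (5,5) (5,5) (6,0) (6,0)
{H/R/e/Hi, H/R/e/Mid} → row (5,5) (5,5) (3,1) (3,1)
{H/R/a/Hi} → row (5,5) (5,5) (2,0) (2,0)
{H/R/a/Mid} → row (5,5) (5,5) (1,0) (1,0)
{H/L/b/Hi, H/L/b/Mid, H/L/e/Hi, H/L/e/Mid, H/L/a/Hi, H/L/a/Mid} → row (5,5) (5,5) (2,0) (6,5)
That's 7 distinct rows out of 36 strategies.

7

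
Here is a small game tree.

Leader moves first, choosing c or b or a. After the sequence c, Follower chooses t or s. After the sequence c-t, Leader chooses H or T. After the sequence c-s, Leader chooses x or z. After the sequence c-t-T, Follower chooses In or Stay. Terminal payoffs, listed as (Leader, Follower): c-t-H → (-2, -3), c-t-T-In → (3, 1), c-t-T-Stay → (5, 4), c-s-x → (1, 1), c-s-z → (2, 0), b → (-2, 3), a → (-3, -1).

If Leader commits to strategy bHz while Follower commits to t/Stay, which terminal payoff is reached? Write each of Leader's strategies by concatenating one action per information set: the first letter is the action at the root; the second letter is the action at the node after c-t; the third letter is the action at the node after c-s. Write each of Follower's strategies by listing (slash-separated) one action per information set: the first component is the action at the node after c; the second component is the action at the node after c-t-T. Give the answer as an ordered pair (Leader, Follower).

Trace the play path from the root:
  Leader plays b
→ terminal payoff (-2, 3).
(Leader's choice at the node after c-t is never reached on this path, so it doesn't affect the outcome.)

(-2, 3)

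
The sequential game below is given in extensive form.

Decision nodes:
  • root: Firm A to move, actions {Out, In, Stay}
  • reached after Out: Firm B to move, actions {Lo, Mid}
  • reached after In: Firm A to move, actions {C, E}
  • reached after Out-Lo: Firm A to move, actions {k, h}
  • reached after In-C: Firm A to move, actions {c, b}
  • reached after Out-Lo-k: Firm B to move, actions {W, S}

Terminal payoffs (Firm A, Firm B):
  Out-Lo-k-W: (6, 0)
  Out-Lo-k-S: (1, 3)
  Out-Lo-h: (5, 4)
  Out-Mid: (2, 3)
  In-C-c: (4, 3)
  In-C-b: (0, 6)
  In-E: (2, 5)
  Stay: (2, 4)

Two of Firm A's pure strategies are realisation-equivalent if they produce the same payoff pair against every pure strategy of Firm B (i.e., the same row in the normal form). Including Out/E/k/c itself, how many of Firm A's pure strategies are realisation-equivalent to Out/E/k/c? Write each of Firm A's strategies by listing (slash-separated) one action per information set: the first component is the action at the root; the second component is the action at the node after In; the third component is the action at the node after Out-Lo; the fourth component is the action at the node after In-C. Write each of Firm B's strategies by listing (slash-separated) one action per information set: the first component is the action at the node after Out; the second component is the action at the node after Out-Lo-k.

Row for Out/E/k/c (columns Lo/W, Lo/S, Mid/W, Mid/S): (6,0) (1,3) (2,3) (2,3).
Under Out/E/k/c, Firm A's choice at the node after In and at the node after In-C can never be reached regardless of what Firm B does, so varying those choices leaves every outcome unchanged.
Holding the reachable choices fixed and varying the unreachable ones freely already gives 2 × 2 = 4 equivalent strategies.
No other strategy reproduces this row, so those 4 are the full class: Out/C/k/c, Out/C/k/b, Out/E/k/c, Out/E/k/b.

4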